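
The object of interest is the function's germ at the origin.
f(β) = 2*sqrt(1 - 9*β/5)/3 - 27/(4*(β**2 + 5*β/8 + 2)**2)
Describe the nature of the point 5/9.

The term (2/3)*sqrt(1 - β/(5/9)) has argument 1 - 5/9/(5/9) = 0 at 5/9: a square-root (algebraic, two-sheeted) branch point; the remaining terms are analytic or single-valued there.

The point is an algebraic (square-root) branch point.


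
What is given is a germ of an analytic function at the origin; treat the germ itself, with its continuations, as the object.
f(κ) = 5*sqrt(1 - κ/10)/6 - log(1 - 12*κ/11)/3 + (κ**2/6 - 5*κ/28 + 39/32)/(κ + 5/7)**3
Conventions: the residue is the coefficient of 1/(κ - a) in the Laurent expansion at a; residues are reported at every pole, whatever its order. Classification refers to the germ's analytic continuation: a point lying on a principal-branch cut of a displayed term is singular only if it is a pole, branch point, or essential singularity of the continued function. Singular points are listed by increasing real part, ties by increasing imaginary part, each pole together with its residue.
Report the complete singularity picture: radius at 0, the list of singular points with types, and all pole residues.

Radius of convergence at 0: 5/7.
At -5/7: a pole of order 3; residue 1/6.
At 11/12: a logarithmic branch point.
At 10: an algebraic (square-root) branch point.

Denominator factor (κ + 5/7)^3: pole of order 3 at -5/7, modulus 5/7.
Branch term (5/6)*sqrt(1 - κ/(10)): its argument vanishes at κ = 10, a square-root branch point, modulus 10.
Branch term (-1/3)*log(1 - κ/(11/12)): its argument vanishes at κ = 11/12, a logarithmic branch point, modulus 11/12.
The radius of convergence is the smallest modulus among the singular points: 5/7.
The branch terms are analytic at -5/7 and contribute nothing to the residue; only the rational part matters.
At the order-3 pole -5/7 set g(κ) = (κ - (-5/7))^3*(rational part) = κ**2/6 - 5*κ/28 + 39/32.
Order-3 pole: residue = g''(a)/2; g''(-5/7) = 1/3, so the residue is 1/6.
List the singular points by increasing real part (a conjugate pair: the negative imaginary part first).


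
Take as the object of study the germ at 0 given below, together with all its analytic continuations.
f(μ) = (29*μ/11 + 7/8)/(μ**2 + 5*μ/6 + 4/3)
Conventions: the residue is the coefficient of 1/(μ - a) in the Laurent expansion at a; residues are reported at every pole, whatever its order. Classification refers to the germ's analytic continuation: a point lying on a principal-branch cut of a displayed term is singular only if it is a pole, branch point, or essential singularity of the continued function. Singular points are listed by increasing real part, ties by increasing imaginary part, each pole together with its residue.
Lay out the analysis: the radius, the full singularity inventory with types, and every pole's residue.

Radius of convergence at 0: (2/3)*sqrt(3).
At (-5/12) - ((1/12)*sqrt(167))*i: a pole of order 1; residue (29/22) - ((59/7348)*sqrt(167))*i.
At (-5/12) + ((1/12)*sqrt(167))*i: a pole of order 1; residue (29/22) + ((59/7348)*sqrt(167))*i.

Denominator factor (μ**2 + 5*μ/6 + 4/3): discriminant -167/36, complex-conjugate roots (-5/12) + ((1/12)*sqrt(167))*i and (-5/12) - ((1/12)*sqrt(167))*i; poles of order 1, moduli (2/3)*sqrt(3) and (2/3)*sqrt(3).
The radius of convergence is the smallest modulus among the singular points: (2/3)*sqrt(3).
The factor μ**2 + 5*μ/6 + 4/3 splits as (μ - a)(μ - a') with a = (-5/12) - ((1/12)*sqrt(167))*i, a' = (-5/12) + ((1/12)*sqrt(167))*i. At the order-1 pole a set g(μ) = (μ - a)*f(μ) = [29*μ/11 + 7/8] / (μ - a').
Simple pole: residue = g(a) at a = (-5/12) - ((1/12)*sqrt(167))*i, which is (29/22) - ((59/7348)*sqrt(167))*i.
The factor μ**2 + 5*μ/6 + 4/3 splits as (μ - a)(μ - a') with a = (-5/12) + ((1/12)*sqrt(167))*i, a' = (-5/12) - ((1/12)*sqrt(167))*i. At the order-1 pole a set g(μ) = (μ - a)*f(μ) = [29*μ/11 + 7/8] / (μ - a').
Simple pole: residue = g(a) at a = (-5/12) + ((1/12)*sqrt(167))*i, which is (29/22) + ((59/7348)*sqrt(167))*i.
List the singular points by increasing real part (a conjugate pair: the negative imaginary part first).


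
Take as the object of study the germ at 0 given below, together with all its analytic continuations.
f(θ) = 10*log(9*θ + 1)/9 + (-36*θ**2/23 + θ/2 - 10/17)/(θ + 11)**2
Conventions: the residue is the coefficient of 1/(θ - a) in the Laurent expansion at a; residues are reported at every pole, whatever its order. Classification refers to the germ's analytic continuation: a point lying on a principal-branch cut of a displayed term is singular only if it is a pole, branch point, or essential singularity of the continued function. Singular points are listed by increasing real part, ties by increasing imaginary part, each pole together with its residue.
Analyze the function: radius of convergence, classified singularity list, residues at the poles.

Radius of convergence at 0: 1/9.
At -11: a pole of order 2; residue 1607/46.
At -1/9: a logarithmic branch point.

Denominator factor (θ + 11)^2: pole of order 2 at -11, modulus 11.
Branch term (10/9)*log(1 - θ/(-1/9)): its argument vanishes at θ = -1/9, a logarithmic branch point, modulus 1/9.
The radius of convergence is the smallest modulus among the singular points: 1/9.
The branch term is analytic at -11 and contributes nothing to the residue; only the rational part matters.
At the order-2 pole -11 set g(θ) = (θ - (-11))^2*(rational part) = -36*θ**2/23 + θ/2 - 10/17.
Order-2 pole: residue = g'(a); g'(-11) = 1607/46, so the residue is 1607/46.
List the singular points by increasing real part (a conjugate pair: the negative imaginary part first).


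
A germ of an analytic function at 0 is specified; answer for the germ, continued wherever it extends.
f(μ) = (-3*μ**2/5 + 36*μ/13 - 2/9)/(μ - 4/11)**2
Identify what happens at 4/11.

The denominator factor μ - 4/11 vanishes at 4/11 and appears to the power 2; the numerator there equals 49934/70785, nonzero, and no other factor vanishes.
Hence a pole whose order is the multiplicity, 2.

The point is a pole of order 2.


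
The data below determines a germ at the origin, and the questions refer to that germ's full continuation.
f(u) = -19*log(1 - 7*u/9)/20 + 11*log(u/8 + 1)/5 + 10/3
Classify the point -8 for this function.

The term (11/5)*log(1 - u/(-8)) has argument 1 - -8/(-8) = 0 at -8: a logarithmic (infinitely-sheeted) branch point; the remaining terms are analytic or single-valued there.

The point is a logarithmic branch point.


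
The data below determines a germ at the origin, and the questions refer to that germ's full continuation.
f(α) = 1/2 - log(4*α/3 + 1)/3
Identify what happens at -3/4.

The point is a logarithmic branch point.

The term (-1/3)*log(1 - α/(-3/4)) has argument 1 - -3/4/(-3/4) = 0 at -3/4: a logarithmic (infinitely-sheeted) branch point; the remaining terms are analytic or single-valued there.


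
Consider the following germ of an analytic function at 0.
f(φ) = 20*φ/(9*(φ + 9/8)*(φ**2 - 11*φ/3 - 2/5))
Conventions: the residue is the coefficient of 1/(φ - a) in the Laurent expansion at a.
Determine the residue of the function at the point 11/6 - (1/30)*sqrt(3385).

The factor φ**2 - 11*φ/3 - 2/5 splits as (φ - a)(φ - a') with a = 11/6 - (1/30)*sqrt(3385), a' = 11/6 + (1/30)*sqrt(3385). At the order-1 pole a set g(φ) = (φ - a)*f(φ) = [20*φ/(9*(φ + 9/8))] / (φ - a').
Simple pole: residue = g(a) at a = 11/6 - (1/30)*sqrt(3385), which is 400/1597 - (10640/3243507)*sqrt(3385).

The residue is 400/1597 - (10640/3243507)*sqrt(3385).


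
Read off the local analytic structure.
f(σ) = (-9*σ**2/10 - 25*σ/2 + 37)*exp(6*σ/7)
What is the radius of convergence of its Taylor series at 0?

The radius of convergence is infinite.

The factor exp(6*σ/7) is entire and contributes no finite singular point.
The polynomial part has no poles.
No finite singular points: the Taylor series at 0 converges everywhere.


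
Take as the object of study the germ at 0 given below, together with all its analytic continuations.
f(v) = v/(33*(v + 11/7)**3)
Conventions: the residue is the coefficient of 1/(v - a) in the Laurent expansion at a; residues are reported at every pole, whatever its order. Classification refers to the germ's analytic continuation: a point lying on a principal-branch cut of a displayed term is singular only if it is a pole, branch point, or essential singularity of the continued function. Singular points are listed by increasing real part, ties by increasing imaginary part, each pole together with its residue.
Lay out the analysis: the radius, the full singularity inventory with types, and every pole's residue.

Radius of convergence at 0: 11/7.
At -11/7: a pole of order 3; residue 0.

Denominator factor (v + 11/7)^3: pole of order 3 at -11/7, modulus 11/7.
The radius of convergence is the smallest modulus among the singular points: 11/7.
At the order-3 pole -11/7 set g(v) = (v - (-11/7))^3*f(v) = v/33.
Order-3 pole: residue = g''(a)/2; g''(-11/7) = 0, so the residue is 0.


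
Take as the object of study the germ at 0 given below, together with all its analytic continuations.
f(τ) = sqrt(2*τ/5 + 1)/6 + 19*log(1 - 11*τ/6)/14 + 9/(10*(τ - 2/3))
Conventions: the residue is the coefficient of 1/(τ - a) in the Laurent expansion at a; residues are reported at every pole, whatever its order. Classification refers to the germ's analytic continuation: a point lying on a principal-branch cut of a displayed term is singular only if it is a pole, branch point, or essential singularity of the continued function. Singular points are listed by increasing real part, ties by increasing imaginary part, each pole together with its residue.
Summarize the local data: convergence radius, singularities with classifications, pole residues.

Radius of convergence at 0: 6/11.
At -5/2: an algebraic (square-root) branch point.
At 6/11: a logarithmic branch point.
At 2/3: a pole of order 1; residue 9/10.

Denominator factor (τ - 2/3): pole of order 1 at 2/3, modulus 2/3.
Branch term (19/14)*log(1 - τ/(6/11)): its argument vanishes at τ = 6/11, a logarithmic branch point, modulus 6/11.
Branch term (1/6)*sqrt(1 - τ/(-5/2)): its argument vanishes at τ = -5/2, a square-root branch point, modulus 5/2.
The radius of convergence is the smallest modulus among the singular points: 6/11.
The branch terms are analytic at 2/3 and contribute nothing to the residue; only the rational part matters.
At the order-1 pole 2/3 set g(τ) = (τ - (2/3))*(rational part) = 9/10.
Simple pole: residue = g(a) at a = 2/3, which is 9/10.
List the singular points by increasing real part (a conjugate pair: the negative imaginary part first).


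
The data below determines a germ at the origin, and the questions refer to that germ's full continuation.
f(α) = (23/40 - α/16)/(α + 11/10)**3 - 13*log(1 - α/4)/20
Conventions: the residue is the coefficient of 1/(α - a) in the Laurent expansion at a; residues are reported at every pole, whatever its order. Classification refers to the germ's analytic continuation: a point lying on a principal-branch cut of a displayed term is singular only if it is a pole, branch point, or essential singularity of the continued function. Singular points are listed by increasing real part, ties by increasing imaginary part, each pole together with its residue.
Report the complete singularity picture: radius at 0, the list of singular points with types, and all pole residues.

Radius of convergence at 0: 11/10.
At -11/10: a pole of order 3; residue 0.
At 4: a logarithmic branch point.

Denominator factor (α + 11/10)^3: pole of order 3 at -11/10, modulus 11/10.
Branch term (-13/20)*log(1 - α/(4)): its argument vanishes at α = 4, a logarithmic branch point, modulus 4.
The radius of convergence is the smallest modulus among the singular points: 11/10.
The branch term is analytic at -11/10 and contributes nothing to the residue; only the rational part matters.
At the order-3 pole -11/10 set g(α) = (α - (-11/10))^3*(rational part) = 23/40 - α/16.
Order-3 pole: residue = g''(a)/2; g''(-11/10) = 0, so the residue is 0.
List the singular points by increasing real part (a conjugate pair: the negative imaginary part first).


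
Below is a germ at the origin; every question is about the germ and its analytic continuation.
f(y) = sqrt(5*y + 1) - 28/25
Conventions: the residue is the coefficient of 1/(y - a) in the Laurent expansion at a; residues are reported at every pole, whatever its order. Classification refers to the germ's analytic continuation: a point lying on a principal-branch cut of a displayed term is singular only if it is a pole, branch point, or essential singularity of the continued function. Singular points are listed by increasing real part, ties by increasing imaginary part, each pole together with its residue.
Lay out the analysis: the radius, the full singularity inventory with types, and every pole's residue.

Branch term (1)*sqrt(1 - y/(-1/5)): its argument vanishes at y = -1/5, a square-root branch point, modulus 1/5.
The radius of convergence is the smallest modulus among the singular points: 1/5.

Radius of convergence at 0: 1/5.
At -1/5: an algebraic (square-root) branch point.


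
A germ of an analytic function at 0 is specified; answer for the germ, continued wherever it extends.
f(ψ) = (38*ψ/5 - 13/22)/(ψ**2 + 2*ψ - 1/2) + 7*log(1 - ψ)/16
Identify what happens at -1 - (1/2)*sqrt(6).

The denominator factor ψ**2 + 2*ψ - 1/2 vanishes at -1 - (1/2)*sqrt(6) and appears to the power 1; the numerator there equals -901/110 - (19/5)*sqrt(6), nonzero, and no other factor vanishes.
The branch terms are analytic at this point.
Hence a pole whose order is the multiplicity, 1.

The point is a pole of order 1.


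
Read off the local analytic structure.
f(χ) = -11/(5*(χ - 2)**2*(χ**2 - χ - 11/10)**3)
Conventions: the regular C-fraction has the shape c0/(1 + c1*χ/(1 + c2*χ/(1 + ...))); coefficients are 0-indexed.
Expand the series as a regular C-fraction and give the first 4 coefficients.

Taylor coefficients (expand at 0): a_0 = 50/121, a_1 = -950/1331, a_2 = 69075/29282, a_3 = -751350/161051.
c0 = a_0 = 50/121. Peel one level at a time: if S = 1 + c*χ/S' with S'(0) = 1, then c is the χ-coefficient of S and S' = c*χ/(S - 1).
S_1 = c0/f = 1 + (19/11)*χ + (-1319/484)*χ^2 + ...; c1 = 19/11.
S_2 = c1*χ/(S_1 - 1) = 1 + (1319/836)*χ + (3065961/698896)*χ^2 + ...; c2 = 1319/836.
S_3 = c2*χ/(S_2 - 1) = 1 + (-3065961/1102684)*χ + ...; c3 = -3065961/1102684.

The regular C-fraction coefficients are [50/121, 19/11, 1319/836, -3065961/1102684].


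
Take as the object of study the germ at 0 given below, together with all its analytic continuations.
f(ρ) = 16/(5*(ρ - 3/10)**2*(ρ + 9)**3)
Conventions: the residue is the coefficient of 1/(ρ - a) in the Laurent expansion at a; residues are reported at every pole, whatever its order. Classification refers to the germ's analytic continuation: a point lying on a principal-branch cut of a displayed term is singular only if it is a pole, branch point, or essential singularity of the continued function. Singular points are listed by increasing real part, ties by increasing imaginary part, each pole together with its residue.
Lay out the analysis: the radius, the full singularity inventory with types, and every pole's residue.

Radius of convergence at 0: 3/10.
At -9: a pole of order 3; residue 32000/24935067.
At 3/10: a pole of order 2; residue -32000/24935067.

Denominator factor (ρ + 9)^3: pole of order 3 at -9, modulus 9.
Denominator factor (ρ - 3/10)^2: pole of order 2 at 3/10, modulus 3/10.
The radius of convergence is the smallest modulus among the singular points: 3/10.
At the order-3 pole -9 set g(ρ) = (ρ - (-9))^3*f(ρ) = 16/(5*(ρ - 3/10)**2).
Order-3 pole: residue = g''(a)/2; g''(-9) = 64000/24935067, so the residue is 32000/24935067.
At the order-2 pole 3/10 set g(ρ) = (ρ - (3/10))^2*f(ρ) = 16/(5*(ρ + 9)**3).
Order-2 pole: residue = g'(a); g'(3/10) = -32000/24935067, so the residue is -32000/24935067.
List the singular points by increasing real part (a conjugate pair: the negative imaginary part first).


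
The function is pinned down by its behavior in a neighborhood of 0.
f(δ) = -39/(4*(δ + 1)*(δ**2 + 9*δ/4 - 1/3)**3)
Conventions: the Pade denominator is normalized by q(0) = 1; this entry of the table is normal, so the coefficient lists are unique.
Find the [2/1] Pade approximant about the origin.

Taylor coefficients needed (expand at 0): a_0 = 1053/4, a_1 = 81081/16, a_2 = 2216565/32, a_3 = 102952863/128.
Write the denominator as Q(δ) = 1 + q1*δ. Requiring Q*f - P = O(δ^4) with deg P <= 2 kills the coefficients of δ^3..δ^3 in Q*f:
  δ^3: a_3 + q1*a_2 = 0, i.e. 102952863/128 + (2216565/32)*q1 = 0.
Solving this linear system: q1 = -97771/8420.
The numerator is Q*f truncated at degree 2: P0 = a_0 = 1053/4; P1 = a_1 + q1*a_0 = 33861321/16840; P2 = a_2 + q1*a_1 = 1404368199/134720.

The Pade approximant has numerator coefficients [1053/4, 33861321/16840, 1404368199/134720]; denominator coefficients [1, -97771/8420].


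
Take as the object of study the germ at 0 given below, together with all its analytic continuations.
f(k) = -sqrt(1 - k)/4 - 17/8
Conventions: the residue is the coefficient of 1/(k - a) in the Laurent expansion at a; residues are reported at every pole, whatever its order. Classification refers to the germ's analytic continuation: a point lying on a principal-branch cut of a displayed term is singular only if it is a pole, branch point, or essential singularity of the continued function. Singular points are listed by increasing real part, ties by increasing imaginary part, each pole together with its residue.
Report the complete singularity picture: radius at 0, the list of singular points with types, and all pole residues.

Branch term (-1/4)*sqrt(1 - k/(1)): its argument vanishes at k = 1, a square-root branch point, modulus 1.
The radius of convergence is the smallest modulus among the singular points: 1.

Radius of convergence at 0: 1.
At 1: an algebraic (square-root) branch point.


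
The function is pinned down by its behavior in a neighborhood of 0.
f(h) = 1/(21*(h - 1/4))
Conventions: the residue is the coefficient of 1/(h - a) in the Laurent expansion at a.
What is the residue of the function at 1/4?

The residue is 1/21.

At the order-1 pole 1/4 set g(h) = (h - (1/4))*f(h) = 1/21.
Simple pole: residue = g(a) at a = 1/4, which is 1/21.


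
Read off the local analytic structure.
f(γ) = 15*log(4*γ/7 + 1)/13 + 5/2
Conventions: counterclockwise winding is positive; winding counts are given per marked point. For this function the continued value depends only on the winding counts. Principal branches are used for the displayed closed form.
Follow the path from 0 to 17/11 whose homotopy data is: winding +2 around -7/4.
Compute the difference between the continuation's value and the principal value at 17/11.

The rational part is single-valued and drops out of the difference; each branch term changes only by its own monodromy.
(15/13)*log(1 - γ/(-7/4)): each positive loop around -7/4 adds 2*pi*i to the log, so winding +2 contributes (15/13)*(2)*2*pi*i = (60/13)*pi*i.
Summing the contributions at γ = 17/11 gives (60/13)*pi*i.

Continued minus principal equals (60/13)*pi*i.


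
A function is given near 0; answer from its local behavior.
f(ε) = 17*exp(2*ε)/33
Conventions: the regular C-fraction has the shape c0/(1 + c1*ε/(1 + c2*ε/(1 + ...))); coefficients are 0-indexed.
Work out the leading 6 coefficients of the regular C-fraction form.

The regular C-fraction coefficients are [17/33, -2, 1, -1/3, 1/3, -1/5].

Taylor coefficients (expand at 0): a_0 = 17/33, a_1 = 34/33, a_2 = 34/33, a_3 = 68/99, a_4 = 34/99, a_5 = 68/495.
c0 = a_0 = 17/33. Peel one level at a time: if S = 1 + c*ε/S' with S'(0) = 1, then c is the ε-coefficient of S and S' = c*ε/(S - 1).
S_1 = c0/f = 1 + (-2)*ε + (2)*ε^2 + ...; c1 = -2.
S_2 = c1*ε/(S_1 - 1) = 1 + (1)*ε + (1/3)*ε^2 + ...; c2 = 1.
S_3 = c2*ε/(S_2 - 1) = 1 + (-1/3)*ε + (1/9)*ε^2 + ...; c3 = -1/3.
S_4 = c3*ε/(S_3 - 1) = 1 + (1/3)*ε + (1/15)*ε^2 + ...; c4 = 1/3.
S_5 = c4*ε/(S_4 - 1) = 1 + (-1/5)*ε + ...; c5 = -1/5.


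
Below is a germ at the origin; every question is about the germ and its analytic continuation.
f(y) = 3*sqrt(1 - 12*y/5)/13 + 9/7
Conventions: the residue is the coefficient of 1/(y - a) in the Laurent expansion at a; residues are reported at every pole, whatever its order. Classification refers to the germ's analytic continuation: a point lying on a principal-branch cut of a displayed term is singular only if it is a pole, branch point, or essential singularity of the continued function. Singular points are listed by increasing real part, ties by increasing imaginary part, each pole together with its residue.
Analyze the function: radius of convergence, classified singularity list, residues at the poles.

Radius of convergence at 0: 5/12.
At 5/12: an algebraic (square-root) branch point.

Branch term (3/13)*sqrt(1 - y/(5/12)): its argument vanishes at y = 5/12, a square-root branch point, modulus 5/12.
The radius of convergence is the smallest modulus among the singular points: 5/12.


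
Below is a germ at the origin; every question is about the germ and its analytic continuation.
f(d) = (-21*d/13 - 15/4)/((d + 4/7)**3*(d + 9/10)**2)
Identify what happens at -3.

The point is a regular point.

Denominator factors: d + 9/10 = -21/10 at d = -3; d + 4/7 = -17/7 at d = -3 — none vanishes.
So the germ continues analytically to -3.


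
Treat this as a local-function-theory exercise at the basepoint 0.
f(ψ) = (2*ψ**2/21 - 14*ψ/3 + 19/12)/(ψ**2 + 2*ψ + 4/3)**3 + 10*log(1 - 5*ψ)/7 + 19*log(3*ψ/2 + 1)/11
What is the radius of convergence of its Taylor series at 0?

The radius of convergence is 1/5.

Denominator factor (ψ**2 + 2*ψ + 4/3)^3: discriminant -4/3, complex-conjugate roots (-1) + ((1/3)*sqrt(3))*i and (-1) - ((1/3)*sqrt(3))*i; poles of order 3, moduli (2/3)*sqrt(3) and (2/3)*sqrt(3).
Branch term (19/11)*log(1 - ψ/(-2/3)): its argument vanishes at ψ = -2/3, a logarithmic branch point, modulus 2/3.
Branch term (10/7)*log(1 - ψ/(1/5)): its argument vanishes at ψ = 1/5, a logarithmic branch point, modulus 1/5.
The radius of convergence is the smallest modulus among the singular points: 1/5.


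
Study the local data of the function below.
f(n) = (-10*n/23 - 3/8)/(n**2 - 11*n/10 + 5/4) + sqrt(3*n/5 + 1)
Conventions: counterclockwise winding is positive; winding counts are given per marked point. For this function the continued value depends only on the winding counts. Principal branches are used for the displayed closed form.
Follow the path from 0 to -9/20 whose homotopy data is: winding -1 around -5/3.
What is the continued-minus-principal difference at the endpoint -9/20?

The rational part is single-valued and drops out of the difference; each branch term changes only by its own monodromy.
(1)*sqrt(1 - n/(-5/3)): winding -1 is odd, the square root flips sign, contributing -2*(1)*sqrt(1 - (-9/20)/(-5/3)) = -2*(1)*sqrt(73/100) = -(1/5)*sqrt(73).
Summing the contributions at n = -9/20 gives -(1/5)*sqrt(73).

Continued minus principal equals -(1/5)*sqrt(73).


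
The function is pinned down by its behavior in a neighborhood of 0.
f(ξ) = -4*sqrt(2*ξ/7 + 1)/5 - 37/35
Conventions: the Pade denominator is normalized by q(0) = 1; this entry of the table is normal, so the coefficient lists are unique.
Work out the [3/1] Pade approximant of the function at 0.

Taylor coefficients needed (expand at 0): a_0 = -13/7, a_1 = -4/35, a_2 = 2/245, a_3 = -2/1715, a_4 = 1/4802.
Write the denominator as Q(ξ) = 1 + q1*ξ. Requiring Q*f - P = O(ξ^5) with deg P <= 3 kills the coefficients of ξ^4..ξ^4 in Q*f:
  ξ^4: a_4 + q1*a_3 = 0, i.e. 1/4802 + (-2/1715)*q1 = 0.
Solving this linear system: q1 = 5/28.
The numerator is Q*f truncated at degree 3: P0 = a_0 = -13/7; P1 = a_1 + q1*a_0 = -437/980; P2 = a_2 + q1*a_1 = -3/245; P3 = a_3 + q1*a_2 = 1/3430.

The Pade approximant has numerator coefficients [-13/7, -437/980, -3/245, 1/3430]; denominator coefficients [1, 5/28].


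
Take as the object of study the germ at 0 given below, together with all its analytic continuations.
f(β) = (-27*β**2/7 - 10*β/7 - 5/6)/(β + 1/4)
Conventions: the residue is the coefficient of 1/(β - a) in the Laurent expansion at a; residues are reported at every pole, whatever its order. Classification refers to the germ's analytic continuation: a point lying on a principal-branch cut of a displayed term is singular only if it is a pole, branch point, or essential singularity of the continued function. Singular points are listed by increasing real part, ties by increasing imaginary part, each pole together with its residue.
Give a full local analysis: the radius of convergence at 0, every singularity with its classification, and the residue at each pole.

Denominator factor (β + 1/4): pole of order 1 at -1/4, modulus 1/4.
The radius of convergence is the smallest modulus among the singular points: 1/4.
At the order-1 pole -1/4 set g(β) = (β - (-1/4))*f(β) = -27*β**2/7 - 10*β/7 - 5/6.
Simple pole: residue = g(a) at a = -1/4, which is -241/336.

Radius of convergence at 0: 1/4.
At -1/4: a pole of order 1; residue -241/336.


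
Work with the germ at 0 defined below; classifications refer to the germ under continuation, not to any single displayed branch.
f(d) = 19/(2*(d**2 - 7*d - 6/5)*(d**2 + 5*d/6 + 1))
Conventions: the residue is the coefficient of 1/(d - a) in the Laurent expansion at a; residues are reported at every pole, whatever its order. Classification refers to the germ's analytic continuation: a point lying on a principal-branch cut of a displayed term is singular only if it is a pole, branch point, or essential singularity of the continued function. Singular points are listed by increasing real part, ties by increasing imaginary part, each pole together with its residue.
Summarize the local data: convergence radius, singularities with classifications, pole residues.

Denominator factor (d**2 + 5*d/6 + 1): discriminant -119/36, complex-conjugate roots (-5/12) + ((1/12)*sqrt(119))*i and (-5/12) - ((1/12)*sqrt(119))*i; poles of order 1, moduli 1 and 1.
Denominator factor (d**2 - 7*d - 6/5): discriminant 269/5, real irrational roots 7/2 + (1/10)*sqrt(1345) and 7/2 - (1/10)*sqrt(1345); poles of order 1, moduli 7/2 + (1/10)*sqrt(1345) and -7/2 + (1/10)*sqrt(1345).
The radius of convergence is the smallest modulus among the singular points: -7/2 + (1/10)*sqrt(1345).
The factor d**2 + 5*d/6 + 1 splits as (d - a)(d - a') with a = (-5/12) - ((1/12)*sqrt(119))*i, a' = (-5/12) + ((1/12)*sqrt(119))*i. At the order-1 pole a set g(d) = (d - a)*f(d) = [19/(2*(d**2 - 7*d - 6/5))] / (d - a').
Simple pole: residue = g(a) at a = (-5/12) - ((1/12)*sqrt(119))*i, which is (22325/31104) + ((36385/3701376)*sqrt(119))*i.
The factor d**2 + 5*d/6 + 1 splits as (d - a)(d - a') with a = (-5/12) + ((1/12)*sqrt(119))*i, a' = (-5/12) - ((1/12)*sqrt(119))*i. At the order-1 pole a set g(d) = (d - a)*f(d) = [19/(2*(d**2 - 7*d - 6/5))] / (d - a').
Simple pole: residue = g(a) at a = (-5/12) + ((1/12)*sqrt(119))*i, which is (22325/31104) - ((36385/3701376)*sqrt(119))*i.
The factor d**2 - 7*d - 6/5 splits as (d - a)(d - a') with a = 7/2 - (1/10)*sqrt(1345), a' = 7/2 + (1/10)*sqrt(1345). At the order-1 pole a set g(d) = (d - a)*f(d) = [19/(2*(d**2 + 5*d/6 + 1))] / (d - a').
Simple pole: residue = g(a) at a = 7/2 - (1/10)*sqrt(1345), which is -22325/31104 - (168815/8366976)*sqrt(1345).
The factor d**2 - 7*d - 6/5 splits as (d - a)(d - a') with a = 7/2 + (1/10)*sqrt(1345), a' = 7/2 - (1/10)*sqrt(1345). At the order-1 pole a set g(d) = (d - a)*f(d) = [19/(2*(d**2 + 5*d/6 + 1))] / (d - a').
Simple pole: residue = g(a) at a = 7/2 + (1/10)*sqrt(1345), which is -22325/31104 + (168815/8366976)*sqrt(1345).
List the singular points by increasing real part (a conjugate pair: the negative imaginary part first).

Radius of convergence at 0: -7/2 + (1/10)*sqrt(1345).
At (-5/12) - ((1/12)*sqrt(119))*i: a pole of order 1; residue (22325/31104) + ((36385/3701376)*sqrt(119))*i.
At (-5/12) + ((1/12)*sqrt(119))*i: a pole of order 1; residue (22325/31104) - ((36385/3701376)*sqrt(119))*i.
At 7/2 - (1/10)*sqrt(1345): a pole of order 1; residue -22325/31104 - (168815/8366976)*sqrt(1345).
At 7/2 + (1/10)*sqrt(1345): a pole of order 1; residue -22325/31104 + (168815/8366976)*sqrt(1345).


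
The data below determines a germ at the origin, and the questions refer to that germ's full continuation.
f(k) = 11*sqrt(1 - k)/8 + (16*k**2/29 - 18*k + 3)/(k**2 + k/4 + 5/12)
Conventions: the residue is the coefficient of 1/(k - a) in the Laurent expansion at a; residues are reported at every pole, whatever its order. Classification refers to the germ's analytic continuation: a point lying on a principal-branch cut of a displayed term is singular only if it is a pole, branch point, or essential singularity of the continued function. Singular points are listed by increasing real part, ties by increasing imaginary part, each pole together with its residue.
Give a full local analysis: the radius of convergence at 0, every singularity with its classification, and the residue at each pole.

Radius of convergence at 0: (1/6)*sqrt(15).
At (-1/8) - ((1/24)*sqrt(231))*i: a pole of order 1; residue (-263/29) + ((1753/6699)*sqrt(231))*i.
At (-1/8) + ((1/24)*sqrt(231))*i: a pole of order 1; residue (-263/29) - ((1753/6699)*sqrt(231))*i.
At 1: an algebraic (square-root) branch point.

Denominator factor (k**2 + k/4 + 5/12): discriminant -77/48, complex-conjugate roots (-1/8) + ((1/24)*sqrt(231))*i and (-1/8) - ((1/24)*sqrt(231))*i; poles of order 1, moduli (1/6)*sqrt(15) and (1/6)*sqrt(15).
Branch term (11/8)*sqrt(1 - k/(1)): its argument vanishes at k = 1, a square-root branch point, modulus 1.
The radius of convergence is the smallest modulus among the singular points: (1/6)*sqrt(15).
The branch term is analytic at (-1/8) - ((1/24)*sqrt(231))*i and contributes nothing to the residue; only the rational part matters.
The factor k**2 + k/4 + 5/12 splits as (k - a)(k - a') with a = (-1/8) - ((1/24)*sqrt(231))*i, a' = (-1/8) + ((1/24)*sqrt(231))*i. At the order-1 pole a set g(k) = (k - a)*(rational part) = [16*k**2/29 - 18*k + 3] / (k - a').
Simple pole: residue = g(a) at a = (-1/8) - ((1/24)*sqrt(231))*i, which is (-263/29) + ((1753/6699)*sqrt(231))*i.
The branch term is analytic at (-1/8) + ((1/24)*sqrt(231))*i and contributes nothing to the residue; only the rational part matters.
The factor k**2 + k/4 + 5/12 splits as (k - a)(k - a') with a = (-1/8) + ((1/24)*sqrt(231))*i, a' = (-1/8) - ((1/24)*sqrt(231))*i. At the order-1 pole a set g(k) = (k - a)*(rational part) = [16*k**2/29 - 18*k + 3] / (k - a').
Simple pole: residue = g(a) at a = (-1/8) + ((1/24)*sqrt(231))*i, which is (-263/29) - ((1753/6699)*sqrt(231))*i.
List the singular points by increasing real part (a conjugate pair: the negative imaginary part first).


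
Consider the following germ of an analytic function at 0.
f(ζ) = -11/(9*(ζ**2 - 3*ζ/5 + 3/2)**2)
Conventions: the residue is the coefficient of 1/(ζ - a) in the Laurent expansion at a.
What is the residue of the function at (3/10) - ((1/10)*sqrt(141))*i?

The residue is -((2750/178929)*sqrt(141))*i.

The factor ζ**2 - 3*ζ/5 + 3/2 splits as (ζ - a)(ζ - a') with a = (3/10) - ((1/10)*sqrt(141))*i, a' = (3/10) + ((1/10)*sqrt(141))*i. At the order-2 pole a set g(ζ) = (ζ - a)^2*f(ζ) = [-11/9] / (ζ - a')^2.
Order-2 pole: residue = g'(a); g'((3/10) - ((1/10)*sqrt(141))*i) = -((2750/178929)*sqrt(141))*i, so the residue is -((2750/178929)*sqrt(141))*i.


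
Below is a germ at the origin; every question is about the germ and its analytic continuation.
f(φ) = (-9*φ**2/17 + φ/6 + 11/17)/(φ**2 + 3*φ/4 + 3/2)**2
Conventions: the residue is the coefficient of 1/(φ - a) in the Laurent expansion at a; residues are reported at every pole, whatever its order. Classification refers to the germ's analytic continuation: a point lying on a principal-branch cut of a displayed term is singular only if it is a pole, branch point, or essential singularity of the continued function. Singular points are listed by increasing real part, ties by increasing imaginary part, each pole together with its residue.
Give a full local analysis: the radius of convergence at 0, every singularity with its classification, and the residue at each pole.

Radius of convergence at 0: (1/2)*sqrt(6).
At (-3/8) - ((1/8)*sqrt(87))*i: a pole of order 2; residue -((152/42891)*sqrt(87))*i.
At (-3/8) + ((1/8)*sqrt(87))*i: a pole of order 2; residue ((152/42891)*sqrt(87))*i.

Denominator factor (φ**2 + 3*φ/4 + 3/2)^2: discriminant -87/16, complex-conjugate roots (-3/8) + ((1/8)*sqrt(87))*i and (-3/8) - ((1/8)*sqrt(87))*i; poles of order 2, moduli (1/2)*sqrt(6) and (1/2)*sqrt(6).
The radius of convergence is the smallest modulus among the singular points: (1/2)*sqrt(6).
The factor φ**2 + 3*φ/4 + 3/2 splits as (φ - a)(φ - a') with a = (-3/8) - ((1/8)*sqrt(87))*i, a' = (-3/8) + ((1/8)*sqrt(87))*i. At the order-2 pole a set g(φ) = (φ - a)^2*f(φ) = [-9*φ**2/17 + φ/6 + 11/17] / (φ - a')^2.
Order-2 pole: residue = g'(a); g'((-3/8) - ((1/8)*sqrt(87))*i) = -((152/42891)*sqrt(87))*i, so the residue is -((152/42891)*sqrt(87))*i.
The factor φ**2 + 3*φ/4 + 3/2 splits as (φ - a)(φ - a') with a = (-3/8) + ((1/8)*sqrt(87))*i, a' = (-3/8) - ((1/8)*sqrt(87))*i. At the order-2 pole a set g(φ) = (φ - a)^2*f(φ) = [-9*φ**2/17 + φ/6 + 11/17] / (φ - a')^2.
Order-2 pole: residue = g'(a); g'((-3/8) + ((1/8)*sqrt(87))*i) = ((152/42891)*sqrt(87))*i, so the residue is ((152/42891)*sqrt(87))*i.
List the singular points by increasing real part (a conjugate pair: the negative imaginary part first).


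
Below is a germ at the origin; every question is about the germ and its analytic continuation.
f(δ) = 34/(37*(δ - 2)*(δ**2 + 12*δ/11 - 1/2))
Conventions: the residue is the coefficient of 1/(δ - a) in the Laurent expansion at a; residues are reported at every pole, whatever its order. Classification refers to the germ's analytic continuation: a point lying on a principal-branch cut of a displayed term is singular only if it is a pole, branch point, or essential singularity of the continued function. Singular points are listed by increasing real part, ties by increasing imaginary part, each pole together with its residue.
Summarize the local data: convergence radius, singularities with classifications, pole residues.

Denominator factor (δ - 2): pole of order 1 at 2, modulus 2.
Denominator factor (δ**2 + 12*δ/11 - 1/2): discriminant 386/121, real irrational roots -6/11 + (1/22)*sqrt(386) and -6/11 - (1/22)*sqrt(386); poles of order 1, moduli -6/11 + (1/22)*sqrt(386) and 6/11 + (1/22)*sqrt(386).
The radius of convergence is the smallest modulus among the singular points: -6/11 + (1/22)*sqrt(386).
The factor δ**2 + 12*δ/11 - 1/2 splits as (δ - a)(δ - a') with a = -6/11 - (1/22)*sqrt(386), a' = -6/11 + (1/22)*sqrt(386). At the order-1 pole a set g(δ) = (δ - a)*f(δ) = [34/(37*(δ - 2))] / (δ - a').
Simple pole: residue = g(a) at a = -6/11 - (1/22)*sqrt(386), which is -374/4625 + (10472/892625)*sqrt(386).
The factor δ**2 + 12*δ/11 - 1/2 splits as (δ - a)(δ - a') with a = -6/11 + (1/22)*sqrt(386), a' = -6/11 - (1/22)*sqrt(386). At the order-1 pole a set g(δ) = (δ - a)*f(δ) = [34/(37*(δ - 2))] / (δ - a').
Simple pole: residue = g(a) at a = -6/11 + (1/22)*sqrt(386), which is -374/4625 - (10472/892625)*sqrt(386).
At the order-1 pole 2 set g(δ) = (δ - (2))*f(δ) = 34/(37*(δ**2 + 12*δ/11 - 1/2)).
Simple pole: residue = g(a) at a = 2, which is 748/4625.
List the singular points by increasing real part (a conjugate pair: the negative imaginary part first).

Radius of convergence at 0: -6/11 + (1/22)*sqrt(386).
At -6/11 - (1/22)*sqrt(386): a pole of order 1; residue -374/4625 + (10472/892625)*sqrt(386).
At -6/11 + (1/22)*sqrt(386): a pole of order 1; residue -374/4625 - (10472/892625)*sqrt(386).
At 2: a pole of order 1; residue 748/4625.


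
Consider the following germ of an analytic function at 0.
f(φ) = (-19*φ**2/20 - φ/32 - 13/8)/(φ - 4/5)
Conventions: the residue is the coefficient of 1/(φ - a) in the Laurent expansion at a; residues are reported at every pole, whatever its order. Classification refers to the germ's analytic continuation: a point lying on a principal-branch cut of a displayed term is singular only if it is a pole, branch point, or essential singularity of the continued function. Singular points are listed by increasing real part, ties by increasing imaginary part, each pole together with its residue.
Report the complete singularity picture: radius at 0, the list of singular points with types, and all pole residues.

Radius of convergence at 0: 4/5.
At 4/5: a pole of order 1; residue -1129/500.

Denominator factor (φ - 4/5): pole of order 1 at 4/5, modulus 4/5.
The radius of convergence is the smallest modulus among the singular points: 4/5.
At the order-1 pole 4/5 set g(φ) = (φ - (4/5))*f(φ) = -19*φ**2/20 - φ/32 - 13/8.
Simple pole: residue = g(a) at a = 4/5, which is -1129/500.


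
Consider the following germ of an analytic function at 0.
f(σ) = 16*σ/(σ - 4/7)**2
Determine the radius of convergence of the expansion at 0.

Denominator factor (σ - 4/7)^2: pole of order 2 at 4/7, modulus 4/7.
The radius of convergence is the smallest modulus among the singular points: 4/7.

The radius of convergence is 4/7.


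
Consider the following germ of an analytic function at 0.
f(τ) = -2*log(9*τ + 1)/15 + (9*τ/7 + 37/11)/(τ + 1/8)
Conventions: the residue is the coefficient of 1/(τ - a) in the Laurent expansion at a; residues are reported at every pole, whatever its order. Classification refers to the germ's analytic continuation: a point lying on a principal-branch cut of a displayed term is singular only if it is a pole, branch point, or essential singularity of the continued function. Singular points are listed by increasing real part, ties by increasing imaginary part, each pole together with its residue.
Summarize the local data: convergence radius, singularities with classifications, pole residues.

Denominator factor (τ + 1/8): pole of order 1 at -1/8, modulus 1/8.
Branch term (-2/15)*log(1 - τ/(-1/9)): its argument vanishes at τ = -1/9, a logarithmic branch point, modulus 1/9.
The radius of convergence is the smallest modulus among the singular points: 1/9.
The branch term is analytic at -1/8 and contributes nothing to the residue; only the rational part matters.
At the order-1 pole -1/8 set g(τ) = (τ - (-1/8))*(rational part) = 9*τ/7 + 37/11.
Simple pole: residue = g(a) at a = -1/8, which is 1973/616.
List the singular points by increasing real part (a conjugate pair: the negative imaginary part first).

Radius of convergence at 0: 1/9.
At -1/8: a pole of order 1; residue 1973/616.
At -1/9: a logarithmic branch point.


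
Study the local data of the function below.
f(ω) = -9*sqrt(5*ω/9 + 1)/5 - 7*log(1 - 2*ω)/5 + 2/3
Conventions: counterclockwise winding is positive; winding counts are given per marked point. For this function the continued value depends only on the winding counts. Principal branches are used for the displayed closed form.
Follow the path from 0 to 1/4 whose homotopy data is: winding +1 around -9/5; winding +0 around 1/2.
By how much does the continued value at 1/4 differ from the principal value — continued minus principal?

Continued minus principal equals (3/5)*sqrt(41).

The rational part is single-valued and drops out of the difference; each branch term changes only by its own monodromy.
(-9/5)*sqrt(1 - ω/(-9/5)): winding +1 is odd, the square root flips sign, contributing -2*(-9/5)*sqrt(1 - (1/4)/(-9/5)) = -2*(-9/5)*sqrt(41/36) = (3/5)*sqrt(41).
(-7/5)*log(1 - ω/(1/2)): winding 0 around 1/2, so this term returns to its principal value, contribution 0.
Summing the contributions at ω = 1/4 gives (3/5)*sqrt(41).


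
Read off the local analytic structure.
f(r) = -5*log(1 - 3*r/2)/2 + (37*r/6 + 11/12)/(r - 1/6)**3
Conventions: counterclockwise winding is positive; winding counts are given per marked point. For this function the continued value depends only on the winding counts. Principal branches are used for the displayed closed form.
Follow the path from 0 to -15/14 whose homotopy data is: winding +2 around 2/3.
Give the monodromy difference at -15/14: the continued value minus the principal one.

Continued minus principal equals -(10)*pi*i.

The rational part is single-valued and drops out of the difference; each branch term changes only by its own monodromy.
(-5/2)*log(1 - r/(2/3)): each positive loop around 2/3 adds 2*pi*i to the log, so winding +2 contributes (-5/2)*(2)*2*pi*i = -(10)*pi*i.
Summing the contributions at r = -15/14 gives -(10)*pi*i.
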